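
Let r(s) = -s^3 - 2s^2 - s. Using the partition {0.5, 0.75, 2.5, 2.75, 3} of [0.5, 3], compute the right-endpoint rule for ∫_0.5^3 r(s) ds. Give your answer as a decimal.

-75.8359375

Subinterval widths: 0.25, 1.75, 0.25, 0.25.
Right endpoints: 0.75, 2.5, 2.75, 3.
r(0.75) = -2.296875, r(2.5) = -30.625, r(2.75) = -38.671875, r(3) = -48.
Sum = Σ Δs_i · r(s_i).
Sum = -75.8359375.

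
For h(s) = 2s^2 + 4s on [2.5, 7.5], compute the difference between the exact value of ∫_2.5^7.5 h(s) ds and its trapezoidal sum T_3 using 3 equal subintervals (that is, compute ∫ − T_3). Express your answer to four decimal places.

-4.6296

Exact integral: ∫_2.5^7.5 h(s) ds ≈ 370.833333.
T_3 ≈ 375.462963.
Error ≈ 370.833333 − 375.462963 ≈ -4.6296.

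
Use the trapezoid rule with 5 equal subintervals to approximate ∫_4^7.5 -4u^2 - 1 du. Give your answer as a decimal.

Δu = (7.5 − 4)/5 = 0.7.
f(4) = -65, f(4.7) = -89.36, f(5.4) = -117.64, f(6.1) = -149.84, f(6.8) = -185.96, f(7.5) = -226.
T_5 = (Δu/2)·[f(u_0) + 2f(u_1) + ... + 2f(u_{4}) + f(u_5)].
Sum = -481.81.

-481.81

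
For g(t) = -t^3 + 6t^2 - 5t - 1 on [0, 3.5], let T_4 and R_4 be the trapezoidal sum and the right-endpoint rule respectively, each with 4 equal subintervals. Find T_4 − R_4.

-5.7421875

T_4 ≈ 14.444336.
R_4 ≈ 20.186523.
T_4 − R_4 = -5.7421875.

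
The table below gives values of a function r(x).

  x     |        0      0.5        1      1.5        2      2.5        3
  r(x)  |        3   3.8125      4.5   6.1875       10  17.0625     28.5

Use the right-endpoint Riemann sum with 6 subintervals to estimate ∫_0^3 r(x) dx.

Δx = 0.5.
Sum = 0.5·[3.8125 + 4.5 + 6.1875 + 10 + 17.0625 + 28.5] = 35.03125.

35.03125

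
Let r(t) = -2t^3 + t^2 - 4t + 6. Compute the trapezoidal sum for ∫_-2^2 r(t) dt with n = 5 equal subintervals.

29.76

Δt = (2 − (-2))/5 = 0.8.
r(-2) = 34, r(-1.2) = 15.696, r(-0.4) = 7.888, r(0.4) = 4.432, r(1.2) = -0.816, r(2) = -14.
T_5 = (Δt/2)·[r(t_0) + 2r(t_1) + ... + 2r(t_{4}) + r(t_5)].
Sum = 29.76.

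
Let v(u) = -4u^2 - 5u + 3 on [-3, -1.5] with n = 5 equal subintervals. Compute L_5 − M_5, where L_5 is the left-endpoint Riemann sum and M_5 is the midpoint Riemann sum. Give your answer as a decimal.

-3.06

L_5 = -13.14.
M_5 = -10.08.
L_5 − M_5 = -3.06.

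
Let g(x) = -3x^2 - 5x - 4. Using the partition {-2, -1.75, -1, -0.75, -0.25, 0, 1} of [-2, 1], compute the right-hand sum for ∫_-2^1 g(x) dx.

-17.5625

Subinterval widths: 0.25, 0.75, 0.25, 0.5, 0.25, 1.
Right endpoints: -1.75, -1, -0.75, -0.25, 0, 1.
g(-1.75) = -4.4375, g(-1) = -2, g(-0.75) = -1.9375, g(-0.25) = -2.9375, g(0) = -4, g(1) = -12.
Sum = Σ Δx_i · g(x_i).
Sum = -17.5625.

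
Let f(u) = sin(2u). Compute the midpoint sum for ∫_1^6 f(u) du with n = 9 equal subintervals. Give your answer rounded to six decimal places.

-0.663614

Δu = (6 − 1)/9 = 5/9.
Midpoints: 23/18, 11/6, 43/18, 53/18, 3.5, 73/18, 83/18, 31/6, 103/18.
f(23/18) ≈ 0.553064, f(11/6) ≈ -0.501277, f(43/18) ≈ -0.997863, f(53/18) ≈ -0.384159, f(3.5) ≈ 0.656987, f(73/18) ≈ 0.967124, f(83/18) ≈ 0.201173, f(31/6) ≈ -0.788616, f(103/18) ≈ -0.900938.
Sum = Δu · [f(23/18) + f(11/6) + f(43/18) + ...].
Sum ≈ -0.663614.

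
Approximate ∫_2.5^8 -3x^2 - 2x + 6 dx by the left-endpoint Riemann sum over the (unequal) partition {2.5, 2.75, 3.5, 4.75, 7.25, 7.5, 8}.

-376.65625

Subinterval widths: 0.25, 0.75, 1.25, 2.5, 0.25, 0.5.
Left endpoints: 2.5, 2.75, 3.5, 4.75, 7.25, 7.5.
f(2.5) = -17.75, f(2.75) = -22.1875, f(3.5) = -37.75, f(4.75) = -71.1875, f(7.25) = -166.1875, f(7.5) = -177.75.
Sum = Σ Δx_i · f(x_i).
Sum = -376.65625.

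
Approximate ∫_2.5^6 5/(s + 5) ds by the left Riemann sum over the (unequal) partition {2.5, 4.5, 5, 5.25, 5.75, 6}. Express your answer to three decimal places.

2.082

Subinterval widths: 2, 0.5, 0.25, 0.5, 0.25.
Left endpoints: 2.5, 4.5, 5, 5.25, 5.75.
f(2.5) = 2/3, f(4.5) = 10/19, f(5) = 0.5, f(5.25) = 20/41, f(5.75) = 20/43.
Sum = Σ Δs_i · f(s_i).
Sum ≈ 2.082.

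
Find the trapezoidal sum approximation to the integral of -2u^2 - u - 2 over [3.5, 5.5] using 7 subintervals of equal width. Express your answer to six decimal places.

-95.387755

Δu = (5.5 − 3.5)/7 = 2/7.
f(3.5) = -30, f(53/14) = -1688/49, f(57/14) = -1922/49, f(61/14) = -2172/49, f(65/14) = -2438/49, f(69/14) = -2720/49, f(73/14) = -3018/49, f(5.5) = -68.
T_7 = (Δu/2)·[f(u_0) + 2f(u_1) + ... + 2f(u_{6}) + f(u_7)].
Sum ≈ -95.387755.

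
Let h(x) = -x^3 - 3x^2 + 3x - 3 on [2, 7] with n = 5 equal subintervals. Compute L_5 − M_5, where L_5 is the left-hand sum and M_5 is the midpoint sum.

206.875

L_5 = -665.
M_5 = -871.875.
L_5 − M_5 = 206.875.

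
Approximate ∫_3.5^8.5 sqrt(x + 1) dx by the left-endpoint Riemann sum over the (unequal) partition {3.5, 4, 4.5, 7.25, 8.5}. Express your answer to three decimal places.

12.218

Subinterval widths: 0.5, 0.5, 2.75, 1.25.
Left endpoints: 3.5, 4, 4.5, 7.25.
f(3.5) ≈ 2.121, f(4) ≈ 2.236, f(4.5) ≈ 2.345, f(7.25) ≈ 2.872.
Sum = Σ Δx_i · f(x_i).
Sum ≈ 12.218.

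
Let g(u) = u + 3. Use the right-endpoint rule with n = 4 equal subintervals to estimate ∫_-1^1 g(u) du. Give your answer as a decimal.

Δu = (1 − (-1))/4 = 0.5.
Right endpoints: -0.5, 0, 0.5, 1.
g(-0.5) = 2.5, g(0) = 3, g(0.5) = 3.5, g(1) = 4.
Sum = Δu · [g(-0.5) + g(0) + g(0.5) + g(1)].
Sum = 6.5.

6.5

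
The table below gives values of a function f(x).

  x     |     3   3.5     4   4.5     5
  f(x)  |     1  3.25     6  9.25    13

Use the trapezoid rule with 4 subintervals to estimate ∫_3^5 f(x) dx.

12.75

Δx = 0.5.
T_4 = (0.5/2)·[1 + 2·3.25 + 2·6 + 2·9.25 + 13] = 12.75.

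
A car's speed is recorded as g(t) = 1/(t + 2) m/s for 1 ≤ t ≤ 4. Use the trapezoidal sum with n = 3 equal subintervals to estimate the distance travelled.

0.7

Δt = (4 − 1)/3 = 1.
g(1) = 1/3, g(2) = 0.25, g(3) = 0.2, g(4) = 1/6.
T_3 = (Δt/2)·[g(t_0) + 2g(t_1) + 2g(t_2) + g(t_3)].
Sum = 0.7.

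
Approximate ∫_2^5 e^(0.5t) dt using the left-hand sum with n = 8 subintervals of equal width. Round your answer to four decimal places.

17.2093

Δt = (5 − 2)/8 = 0.375.
Left endpoints: 2, 2.375, 2.75, 3.125, 3.5, 3.875, 4.25, 4.625.
f(2) ≈ 2.7183, f(2.375) ≈ 3.2789, f(2.75) ≈ 3.9551, f(3.125) ≈ 4.7707, f(3.5) ≈ 5.7546, f(3.875) ≈ 6.9414, f(4.25) ≈ 8.3729, f(4.625) ≈ 10.0996.
Sum = Δt · [f(2) + f(2.375) + f(2.75) + ...].
Sum ≈ 17.2093.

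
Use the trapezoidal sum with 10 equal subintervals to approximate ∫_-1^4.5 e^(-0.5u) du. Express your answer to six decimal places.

3.106072

Δu = (4.5 − (-1))/10 = 0.55.
f(-1) ≈ 1.648721, f(-0.45) ≈ 1.252323, f(0.1) ≈ 0.951229, f(0.65) ≈ 0.722527, f(1.2) ≈ 0.548812, f(1.75) ≈ 0.416862, f(2.3) ≈ 0.316637, f(2.85) ≈ 0.240508, f(3.4) ≈ 0.182684, f(3.95) ≈ 0.138761, f(4.5) ≈ 0.105399.
T_10 = (Δu/2)·[f(u_0) + 2f(u_1) + ... + 2f(u_{9}) + f(u_10)].
Sum ≈ 3.106072.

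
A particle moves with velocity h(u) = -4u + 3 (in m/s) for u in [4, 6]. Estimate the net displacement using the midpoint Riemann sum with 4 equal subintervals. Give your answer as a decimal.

Δu = (6 − 4)/4 = 0.5.
Midpoints: 4.25, 4.75, 5.25, 5.75.
h(4.25) = -14, h(4.75) = -16, h(5.25) = -18, h(5.75) = -20.
Sum = Δu · [h(4.25) + h(4.75) + h(5.25) + h(5.75)].
Sum = -34.

-34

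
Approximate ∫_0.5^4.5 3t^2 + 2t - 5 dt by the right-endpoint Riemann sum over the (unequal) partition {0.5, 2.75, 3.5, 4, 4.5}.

Subinterval widths: 2.25, 0.75, 0.5, 0.5.
Right endpoints: 2.75, 3.5, 4, 4.5.
f(2.75) = 23.1875, f(3.5) = 38.75, f(4) = 51, f(4.5) = 64.75.
Sum = Σ Δt_i · f(t_i).
Sum = 139.109375.

139.109375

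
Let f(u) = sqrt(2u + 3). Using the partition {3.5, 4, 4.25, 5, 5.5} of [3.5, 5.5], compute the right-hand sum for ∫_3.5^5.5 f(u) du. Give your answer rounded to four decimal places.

7.0811

Subinterval widths: 0.5, 0.25, 0.75, 0.5.
Right endpoints: 4, 4.25, 5, 5.5.
f(4) ≈ 3.3166, f(4.25) ≈ 3.3912, f(5) ≈ 3.6056, f(5.5) ≈ 3.7417.
Sum = Σ Δu_i · f(u_i).
Sum ≈ 7.0811.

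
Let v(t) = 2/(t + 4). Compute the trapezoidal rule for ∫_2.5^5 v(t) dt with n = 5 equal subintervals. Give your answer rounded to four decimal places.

0.6513

Δt = (5 − 2.5)/5 = 0.5.
v(2.5) = 4/13, v(3) = 2/7, v(3.5) = 4/15, v(4) = 0.25, v(4.5) = 4/17, v(5) = 2/9.
T_5 = (Δt/2)·[v(t_0) + 2v(t_1) + ... + 2v(t_{4}) + v(t_5)].
Sum ≈ 0.6513.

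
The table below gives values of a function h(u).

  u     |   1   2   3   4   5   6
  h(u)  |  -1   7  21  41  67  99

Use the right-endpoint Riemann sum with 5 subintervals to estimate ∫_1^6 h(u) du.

235

Δu = 1.
Sum = 1·[7 + 21 + 41 + 67 + 99] = 235.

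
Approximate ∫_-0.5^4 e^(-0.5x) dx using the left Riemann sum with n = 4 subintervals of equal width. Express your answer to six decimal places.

Δx = (4 − (-0.5))/4 = 1.125.
Left endpoints: -0.5, 0.625, 1.75, 2.875.
f(-0.5) ≈ 1.284025, f(0.625) ≈ 0.731616, f(1.75) ≈ 0.416862, f(2.875) ≈ 0.237521.
Sum = Δx · [f(-0.5) + f(0.625) + f(1.75) + f(2.875)].
Sum ≈ 3.003777.

3.003777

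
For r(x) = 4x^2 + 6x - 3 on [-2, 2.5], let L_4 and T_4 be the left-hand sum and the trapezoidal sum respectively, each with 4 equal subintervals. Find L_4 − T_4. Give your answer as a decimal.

-20.25

L_4 = 8.296875.
T_4 = 28.546875.
L_4 − T_4 = -20.25.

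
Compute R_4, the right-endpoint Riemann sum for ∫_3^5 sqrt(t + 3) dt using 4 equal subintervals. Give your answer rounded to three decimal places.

Δt = (5 − 3)/4 = 0.5.
Right endpoints: 3.5, 4, 4.5, 5.
f(3.5) ≈ 2.550, f(4) ≈ 2.646, f(4.5) ≈ 2.739, f(5) ≈ 2.828.
Sum = Δt · [f(3.5) + f(4) + f(4.5) + f(5)].
Sum ≈ 5.381.

5.381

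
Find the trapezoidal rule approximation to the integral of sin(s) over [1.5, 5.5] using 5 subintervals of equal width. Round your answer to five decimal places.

Δs = (5.5 − 1.5)/5 = 0.8.
f(1.5) ≈ 0.99749, f(2.3) ≈ 0.74571, f(3.1) ≈ 0.04158, f(3.9) ≈ -0.68777, f(4.7) ≈ -0.99992, f(5.5) ≈ -0.70554.
T_5 = (Δs/2)·[f(s_0) + 2f(s_1) + ... + 2f(s_{4}) + f(s_5)].
Sum ≈ -0.60354.

-0.60354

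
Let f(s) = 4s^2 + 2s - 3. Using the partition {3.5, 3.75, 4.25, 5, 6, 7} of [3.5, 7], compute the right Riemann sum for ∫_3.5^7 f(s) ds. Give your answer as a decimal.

494.3125

Subinterval widths: 0.25, 0.5, 0.75, 1, 1.
Right endpoints: 3.75, 4.25, 5, 6, 7.
f(3.75) = 60.75, f(4.25) = 77.75, f(5) = 107, f(6) = 153, f(7) = 207.
Sum = Σ Δs_i · f(s_i).
Sum = 494.3125.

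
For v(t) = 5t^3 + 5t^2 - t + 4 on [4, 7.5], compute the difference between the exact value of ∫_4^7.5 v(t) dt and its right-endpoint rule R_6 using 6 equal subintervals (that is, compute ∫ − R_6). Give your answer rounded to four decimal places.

Exact integral: ∫_4^7.5 v(t) dt ≈ 4225.411458.
R_6 ≈ 4823.102286.
Error ≈ 4225.411458 − 4823.102286 ≈ -597.6908.

-597.6908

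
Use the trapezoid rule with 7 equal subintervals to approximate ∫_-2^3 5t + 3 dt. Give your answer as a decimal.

27.5

Δt = (3 − (-2))/7 = 5/7.
f(-2) = -7, f(-9/7) = -24/7, f(-4/7) = 1/7, f(1/7) = 26/7, f(6/7) = 51/7, f(11/7) = 76/7, f(16/7) = 101/7, f(3) = 18.
T_7 = (Δt/2)·[f(t_0) + 2f(t_1) + ... + 2f(t_{6}) + f(t_7)].
Sum = 27.5.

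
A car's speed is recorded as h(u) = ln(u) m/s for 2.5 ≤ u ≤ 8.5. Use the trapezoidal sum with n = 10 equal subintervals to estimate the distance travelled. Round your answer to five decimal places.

Δu = (8.5 − 2.5)/10 = 0.6.
h(2.5) ≈ 0.91629, h(3.1) ≈ 1.13140, h(3.7) ≈ 1.30833, h(4.3) ≈ 1.45862, h(4.9) ≈ 1.58924, h(5.5) ≈ 1.70475, h(6.1) ≈ 1.80829, h(6.7) ≈ 1.90211, h(7.3) ≈ 1.98787, h(7.9) ≈ 2.06686, h(8.5) ≈ 2.14007.
T_10 = (Δu/2)·[h(u_0) + 2h(u_1) + ... + 2h(u_{9}) + h(u_10)].
Sum ≈ 9.89139.

9.89139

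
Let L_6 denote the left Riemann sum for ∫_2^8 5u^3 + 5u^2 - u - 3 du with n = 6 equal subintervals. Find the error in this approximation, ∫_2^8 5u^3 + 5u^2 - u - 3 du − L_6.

1327

Exact integral: ∫_2^8 f(u) du = 5892.
L_6 = 4565.
Error = 5892 − 4565 = 1327.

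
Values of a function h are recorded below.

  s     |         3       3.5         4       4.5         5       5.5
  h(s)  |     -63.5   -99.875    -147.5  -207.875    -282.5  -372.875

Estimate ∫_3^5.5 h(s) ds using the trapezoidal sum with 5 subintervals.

Δs = 0.5.
T_5 = (0.5/2)·[(-63.5) + 2·(-99.875) + 2·(-147.5) + 2·(-207.875) + 2·(-282.5) + (-372.875)] = -477.96875.

-477.96875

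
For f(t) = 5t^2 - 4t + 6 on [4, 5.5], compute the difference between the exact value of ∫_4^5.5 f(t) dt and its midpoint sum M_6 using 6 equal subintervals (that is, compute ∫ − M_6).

Exact integral: ∫_4^5.5 f(t) dt = 151.125.
M_6 = 151.0859375.
Error = 151.125 − 151.0859375 = 0.0390625.

0.0390625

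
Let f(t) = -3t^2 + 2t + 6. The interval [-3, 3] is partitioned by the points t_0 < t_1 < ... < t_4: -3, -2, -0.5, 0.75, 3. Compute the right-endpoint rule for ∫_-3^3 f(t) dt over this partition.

Subinterval widths: 1, 1.5, 1.25, 2.25.
Right endpoints: -2, -0.5, 0.75, 3.
f(-2) = -10, f(-0.5) = 4.25, f(0.75) = 5.8125, f(3) = -15.
Sum = Σ Δt_i · f(t_i).
Sum = -30.109375.

-30.109375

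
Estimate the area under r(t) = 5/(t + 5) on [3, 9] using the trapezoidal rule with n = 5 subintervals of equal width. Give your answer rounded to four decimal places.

Δt = (9 − 3)/5 = 1.2.
r(3) = 0.625, r(4.2) = 25/46, r(5.4) = 25/52, r(6.6) = 25/58, r(7.8) = 0.390625, r(9) = 5/14.
T_5 = (Δt/2)·[r(t_0) + 2r(t_1) + ... + 2r(t_{4}) + r(t_5)].
Sum ≈ 2.8044.

2.8044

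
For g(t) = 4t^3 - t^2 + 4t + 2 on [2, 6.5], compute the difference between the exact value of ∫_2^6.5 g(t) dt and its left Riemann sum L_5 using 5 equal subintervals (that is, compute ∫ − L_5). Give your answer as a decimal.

440.4375

Exact integral: ∫_2^6.5 g(t) dt = 1765.6875.
L_5 = 1325.25.
Error = 1765.6875 − 1325.25 = 440.4375.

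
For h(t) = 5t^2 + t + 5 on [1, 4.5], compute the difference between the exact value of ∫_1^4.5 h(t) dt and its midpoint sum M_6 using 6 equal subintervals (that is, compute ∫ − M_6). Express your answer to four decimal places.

Exact integral: ∫_1^4.5 h(t) dt ≈ 177.333333.
M_6 ≈ 176.837095.
Error ≈ 177.333333 − 176.837095 ≈ 0.4962.

0.4962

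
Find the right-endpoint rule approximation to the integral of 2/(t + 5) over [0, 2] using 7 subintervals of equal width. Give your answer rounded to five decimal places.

Δt = (2 − 0)/7 = 2/7.
Right endpoints: 2/7, 4/7, 6/7, 8/7, 10/7, 12/7, 2.
f(2/7) = 14/37, f(4/7) = 14/39, f(6/7) = 14/41, f(8/7) = 14/43, f(10/7) = 14/45, f(12/7) = 14/47, f(2) = 2/7.
Sum = Δt · [f(2/7) + f(4/7) + f(6/7) + ...].
Sum ≈ 0.65688.

0.65688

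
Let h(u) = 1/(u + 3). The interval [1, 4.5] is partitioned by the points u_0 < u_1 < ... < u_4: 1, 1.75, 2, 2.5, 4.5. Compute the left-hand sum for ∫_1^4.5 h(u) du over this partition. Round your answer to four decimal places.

Subinterval widths: 0.75, 0.25, 0.5, 2.
Left endpoints: 1, 1.75, 2, 2.5.
h(1) = 0.25, h(1.75) = 4/19, h(2) = 0.2, h(2.5) = 2/11.
Sum = Σ Δu_i · h(u_i).
Sum ≈ 0.7038.

0.7038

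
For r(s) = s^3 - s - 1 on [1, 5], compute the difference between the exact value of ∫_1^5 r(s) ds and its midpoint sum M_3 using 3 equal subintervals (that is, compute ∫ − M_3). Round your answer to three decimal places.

Exact integral: ∫_1^5 r(s) ds = 140.
M_3 ≈ 134.66667.
Error ≈ 140 − 134.66667 ≈ 5.333.

5.333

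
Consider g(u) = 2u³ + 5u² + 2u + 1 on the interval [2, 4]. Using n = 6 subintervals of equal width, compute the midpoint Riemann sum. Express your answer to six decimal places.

226.907407

Δu = (4 − 2)/6 = 1/3.
Midpoints: 13/6, 2.5, 17/6, 19/6, 3.5, 23/6.
g(13/6) = 1327/27, g(2.5) = 68.5, g(17/6) = 2492/27, g(19/6) = 6533/54, g(3.5) = 155, g(23/6) = 10519/54.
Sum = Δu · [g(13/6) + g(2.5) + g(17/6) + ...].
Sum ≈ 226.907407.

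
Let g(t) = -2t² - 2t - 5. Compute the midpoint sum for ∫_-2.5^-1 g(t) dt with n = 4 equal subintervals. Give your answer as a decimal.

Δt = (-1 − (-2.5))/4 = 0.375.
Midpoints: -2.3125, -1.9375, -1.5625, -1.1875.
g(-2.3125) = -11.0703125, g(-1.9375) = -8.6328125, g(-1.5625) = -6.7578125, g(-1.1875) = -5.4453125.
Sum = Δt · [g(-2.3125) + g(-1.9375) + g(-1.5625) + g(-1.1875)].
Sum = -11.96484375.

-11.96484375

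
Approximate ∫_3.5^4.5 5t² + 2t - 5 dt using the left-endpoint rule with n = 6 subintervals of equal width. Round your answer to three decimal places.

Δt = (4.5 − 3.5)/6 = 1/6.
Left endpoints: 3.5, 11/3, 23/6, 4, 25/6, 13/3.
f(3.5) = 63.25, f(11/3) = 626/9, f(23/6) = 2741/36, f(4) = 83, f(25/6) = 3245/36, f(13/3) = 878/9.
Sum = Δt · [f(3.5) + f(11/3) + f(23/6) + ...].
Sum ≈ 79.940.

79.940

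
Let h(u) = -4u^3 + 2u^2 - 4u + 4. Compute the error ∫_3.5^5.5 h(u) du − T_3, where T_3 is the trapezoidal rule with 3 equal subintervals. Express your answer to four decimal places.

Exact integral: ∫_3.5^5.5 h(u) du ≈ -710.666667.
T_3 ≈ -718.370370.
Error ≈ -710.666667 − (-718.370370) ≈ 7.7037.

7.7037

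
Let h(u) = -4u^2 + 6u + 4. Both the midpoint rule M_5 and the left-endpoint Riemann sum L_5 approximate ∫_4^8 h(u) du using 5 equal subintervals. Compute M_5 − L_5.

-64.64

M_5 = -436.48.
L_5 = -371.84.
M_5 − L_5 = -64.64.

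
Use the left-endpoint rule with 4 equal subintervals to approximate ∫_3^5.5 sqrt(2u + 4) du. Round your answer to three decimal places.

8.600

Δu = (5.5 − 3)/4 = 0.625.
Left endpoints: 3, 3.625, 4.25, 4.875.
f(3) ≈ 3.162, f(3.625) ≈ 3.354, f(4.25) ≈ 3.536, f(4.875) ≈ 3.708.
Sum = Δu · [f(3) + f(3.625) + f(4.25) + f(4.875)].
Sum ≈ 8.600.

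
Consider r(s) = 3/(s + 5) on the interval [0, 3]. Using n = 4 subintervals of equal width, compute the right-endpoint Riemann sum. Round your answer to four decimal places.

1.3291

Δs = (3 − 0)/4 = 0.75.
Right endpoints: 0.75, 1.5, 2.25, 3.
r(0.75) = 12/23, r(1.5) = 6/13, r(2.25) = 12/29, r(3) = 0.375.
Sum = Δs · [r(0.75) + r(1.5) + r(2.25) + r(3)].
Sum ≈ 1.3291.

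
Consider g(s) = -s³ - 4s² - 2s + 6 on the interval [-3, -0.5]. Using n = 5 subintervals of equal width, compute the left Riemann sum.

7.5

Δs = (-0.5 − (-3))/5 = 0.5.
Left endpoints: -3, -2.5, -2, -1.5, -1.
g(-3) = 3, g(-2.5) = 1.625, g(-2) = 2, g(-1.5) = 3.375, g(-1) = 5.
Sum = Δs · [g(-3) + g(-2.5) + g(-2) + g(-1.5) + g(-1)].
Sum = 7.5.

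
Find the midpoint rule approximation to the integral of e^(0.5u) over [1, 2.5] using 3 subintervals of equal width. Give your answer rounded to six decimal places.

3.673669

Δu = (2.5 − 1)/3 = 0.5.
Midpoints: 1.25, 1.75, 2.25.
f(1.25) ≈ 1.868246, f(1.75) ≈ 2.398875, f(2.25) ≈ 3.080217.
Sum = Δu · [f(1.25) + f(1.75) + f(2.25)].
Sum ≈ 3.673669.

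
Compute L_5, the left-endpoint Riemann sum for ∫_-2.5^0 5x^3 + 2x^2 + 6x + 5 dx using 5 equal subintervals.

Δx = (0 − (-2.5))/5 = 0.5.
Left endpoints: -2.5, -2, -1.5, -1, -0.5.
f(-2.5) = -75.625, f(-2) = -39, f(-1.5) = -16.375, f(-1) = -4, f(-0.5) = 1.875.
Sum = Δx · [f(-2.5) + f(-2) + f(-1.5) + f(-1) + f(-0.5)].
Sum = -66.5625.

-66.5625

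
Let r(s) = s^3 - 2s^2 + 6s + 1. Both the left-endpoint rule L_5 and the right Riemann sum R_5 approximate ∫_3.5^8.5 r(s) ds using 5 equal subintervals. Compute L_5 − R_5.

-481.25

L_5 = 844.375.
R_5 = 1325.625.
L_5 − R_5 = -481.25.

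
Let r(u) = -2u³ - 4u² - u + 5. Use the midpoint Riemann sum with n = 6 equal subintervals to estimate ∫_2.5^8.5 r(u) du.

-3373

Δu = (8.5 − 2.5)/6 = 1.
Midpoints: 3, 4, 5, 6, 7, 8.
r(3) = -88, r(4) = -191, r(5) = -350, r(6) = -577, r(7) = -884, r(8) = -1283.
Sum = Δu · [r(3) + r(4) + r(5) + ...].
Sum = -3373.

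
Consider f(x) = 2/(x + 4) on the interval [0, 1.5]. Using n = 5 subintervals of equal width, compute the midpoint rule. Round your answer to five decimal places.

Δx = (1.5 − 0)/5 = 0.3.
Midpoints: 0.15, 0.45, 0.75, 1.05, 1.35.
f(0.15) = 40/83, f(0.45) = 40/89, f(0.75) = 8/19, f(1.05) = 40/101, f(1.35) = 40/107.
Sum = Δx · [f(0.15) + f(0.45) + f(0.75) + f(1.05) + f(1.35)].
Sum ≈ 0.63669.

0.63669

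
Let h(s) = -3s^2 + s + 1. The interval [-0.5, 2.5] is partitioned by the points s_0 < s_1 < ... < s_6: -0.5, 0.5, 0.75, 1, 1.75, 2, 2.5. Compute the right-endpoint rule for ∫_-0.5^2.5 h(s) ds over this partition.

-14.1875

Subinterval widths: 1, 0.25, 0.25, 0.75, 0.25, 0.5.
Right endpoints: 0.5, 0.75, 1, 1.75, 2, 2.5.
h(0.5) = 0.75, h(0.75) = 0.0625, h(1) = -1, h(1.75) = -6.4375, h(2) = -9, h(2.5) = -15.25.
Sum = Σ Δs_i · h(s_i).
Sum = -14.1875.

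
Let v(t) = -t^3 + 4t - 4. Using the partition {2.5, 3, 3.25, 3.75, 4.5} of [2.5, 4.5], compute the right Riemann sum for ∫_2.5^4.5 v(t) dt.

-94.54296875

Subinterval widths: 0.5, 0.25, 0.5, 0.75.
Right endpoints: 3, 3.25, 3.75, 4.5.
v(3) = -19, v(3.25) = -25.328125, v(3.75) = -41.734375, v(4.5) = -77.125.
Sum = Σ Δt_i · v(t_i).
Sum = -94.54296875.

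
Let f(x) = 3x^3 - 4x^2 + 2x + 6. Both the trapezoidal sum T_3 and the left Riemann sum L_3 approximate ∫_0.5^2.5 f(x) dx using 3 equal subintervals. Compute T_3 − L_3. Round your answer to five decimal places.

8.83333

T_3 ≈ 27.9907407.
L_3 ≈ 19.1574074.
T_3 − L_3 ≈ 8.83333.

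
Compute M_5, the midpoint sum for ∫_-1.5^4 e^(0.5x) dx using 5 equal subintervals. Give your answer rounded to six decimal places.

Δx = (4 − (-1.5))/5 = 1.1.
Midpoints: -0.95, 0.15, 1.25, 2.35, 3.45.
f(-0.95) ≈ 0.621885, f(0.15) ≈ 1.077884, f(1.25) ≈ 1.868246, f(2.35) ≈ 3.238143, f(3.45) ≈ 5.612521.
Sum = Δx · [f(-0.95) + f(0.15) + f(1.25) + f(2.35) + f(3.45)].
Sum ≈ 13.660547.

13.660547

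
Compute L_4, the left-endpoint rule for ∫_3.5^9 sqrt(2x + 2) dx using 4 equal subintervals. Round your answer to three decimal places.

19.785

Δx = (9 − 3.5)/4 = 1.375.
Left endpoints: 3.5, 4.875, 6.25, 7.625.
f(3.5) ≈ 3.000, f(4.875) ≈ 3.428, f(6.25) ≈ 3.808, f(7.625) ≈ 4.153.
Sum = Δx · [f(3.5) + f(4.875) + f(6.25) + f(7.625)].
Sum ≈ 19.785.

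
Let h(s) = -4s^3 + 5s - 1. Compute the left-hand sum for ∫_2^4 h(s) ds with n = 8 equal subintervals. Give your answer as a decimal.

Δs = (4 − 2)/8 = 0.25.
Left endpoints: 2, 2.25, 2.5, 2.75, 3, 3.25, 3.5, 3.75.
h(2) = -23, h(2.25) = -35.3125, h(2.5) = -51, h(2.75) = -70.4375, h(3) = -94, h(3.25) = -122.0625, h(3.5) = -155, h(3.75) = -193.1875.
Sum = Δs · [h(2) + h(2.25) + h(2.5) + ...].
Sum = -186.

-186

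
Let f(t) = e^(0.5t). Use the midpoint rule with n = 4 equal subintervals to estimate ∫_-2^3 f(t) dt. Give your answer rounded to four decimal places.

Δt = (3 − (-2))/4 = 1.25.
Midpoints: -1.375, -0.125, 1.125, 2.375.
f(-1.375) ≈ 0.5028, f(-0.125) ≈ 0.9394, f(1.125) ≈ 1.7551, f(2.375) ≈ 3.2789.
Sum = Δt · [f(-1.375) + f(-0.125) + f(1.125) + f(2.375)].
Sum ≈ 8.0952.

8.0952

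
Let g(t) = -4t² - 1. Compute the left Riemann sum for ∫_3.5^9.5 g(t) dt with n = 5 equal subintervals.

-910.56

Δt = (9.5 − 3.5)/5 = 1.2.
Left endpoints: 3.5, 4.7, 5.9, 7.1, 8.3.
g(3.5) = -50, g(4.7) = -89.36, g(5.9) = -140.24, g(7.1) = -202.64, g(8.3) = -276.56.
Sum = Δt · [g(3.5) + g(4.7) + g(5.9) + g(7.1) + g(8.3)].
Sum = -910.56.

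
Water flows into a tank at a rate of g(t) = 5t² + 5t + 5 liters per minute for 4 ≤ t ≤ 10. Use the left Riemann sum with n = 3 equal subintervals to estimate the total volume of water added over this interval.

Δt = (10 − 4)/3 = 2.
Left endpoints: 4, 6, 8.
g(4) = 105, g(6) = 215, g(8) = 365.
Sum = Δt · [g(4) + g(6) + g(8)].
Sum = 1370.

1370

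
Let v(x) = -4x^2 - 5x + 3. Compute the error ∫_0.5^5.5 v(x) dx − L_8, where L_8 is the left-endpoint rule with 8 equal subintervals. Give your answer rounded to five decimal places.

-44.01042

Exact integral: ∫_0.5^5.5 v(x) dx ≈ -281.6666667.
L_8 = -237.65625.
Error ≈ -281.6666667 − (-237.65625) ≈ -44.01042.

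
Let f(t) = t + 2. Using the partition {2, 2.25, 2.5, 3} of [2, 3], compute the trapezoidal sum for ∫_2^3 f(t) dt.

Subinterval widths: 0.25, 0.25, 0.5.
f(2) = 4, f(2.25) = 4.25, f(2.5) = 4.5, f(3) = 5.
On each subinterval the trapezoid contributes (Δt_i/2)·[f(t_{i-1}) + f(t_i)].
Sum = 4.5.

4.5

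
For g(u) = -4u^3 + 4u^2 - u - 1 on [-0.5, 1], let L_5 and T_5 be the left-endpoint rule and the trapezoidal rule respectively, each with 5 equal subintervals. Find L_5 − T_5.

0.45

L_5 = -0.84.
T_5 = -1.29.
L_5 − T_5 = 0.45.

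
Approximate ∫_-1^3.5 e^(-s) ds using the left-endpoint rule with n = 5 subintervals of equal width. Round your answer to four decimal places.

4.0768

Δs = (3.5 − (-1))/5 = 0.9.
Left endpoints: -1, -0.1, 0.8, 1.7, 2.6.
f(-1) ≈ 2.7183, f(-0.1) ≈ 1.1052, f(0.8) ≈ 0.4493, f(1.7) ≈ 0.1827, f(2.6) ≈ 0.0743.
Sum = Δs · [f(-1) + f(-0.1) + f(0.8) + f(1.7) + f(2.6)].
Sum ≈ 4.0768.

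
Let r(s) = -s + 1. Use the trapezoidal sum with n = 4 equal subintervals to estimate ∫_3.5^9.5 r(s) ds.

Δs = (9.5 − 3.5)/4 = 1.5.
r(3.5) = -2.5, r(5) = -4, r(6.5) = -5.5, r(8) = -7, r(9.5) = -8.5.
T_4 = (Δs/2)·[r(s_0) + 2r(s_1) + 2r(s_2) + 2r(s_3) + r(s_4)].
Sum = -33.

-33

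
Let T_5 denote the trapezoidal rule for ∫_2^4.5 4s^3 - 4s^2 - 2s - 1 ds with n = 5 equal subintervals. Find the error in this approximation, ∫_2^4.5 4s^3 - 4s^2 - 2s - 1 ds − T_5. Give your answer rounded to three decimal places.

-3.646

Exact integral: ∫_2^4.5 f(s) ds ≈ 264.47917.
T_5 = 268.125.
Error ≈ 264.47917 − 268.125 ≈ -3.646.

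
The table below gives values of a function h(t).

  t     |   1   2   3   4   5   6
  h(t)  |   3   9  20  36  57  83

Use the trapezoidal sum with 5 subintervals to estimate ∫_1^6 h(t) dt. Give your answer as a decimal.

165

Δt = 1.
T_5 = (1/2)·[3 + 2·9 + 2·20 + 2·36 + 2·57 + 83] = 165.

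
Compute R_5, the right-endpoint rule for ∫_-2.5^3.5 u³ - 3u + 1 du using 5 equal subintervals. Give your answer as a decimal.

Δu = (3.5 − (-2.5))/5 = 1.2.
Right endpoints: -1.3, -0.1, 1.1, 2.3, 3.5.
f(-1.3) = 2.703, f(-0.1) = 1.299, f(1.1) = -0.969, f(2.3) = 6.267, f(3.5) = 33.375.
Sum = Δu · [f(-1.3) + f(-0.1) + f(1.1) + f(2.3) + f(3.5)].
Sum = 51.21.

51.21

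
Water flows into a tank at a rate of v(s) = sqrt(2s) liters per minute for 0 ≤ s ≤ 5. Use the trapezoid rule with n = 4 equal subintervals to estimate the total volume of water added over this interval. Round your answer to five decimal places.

10.17120

Δs = (5 − 0)/4 = 1.25.
v(0) ≈ 0.00000, v(1.25) ≈ 1.58114, v(2.5) ≈ 2.23607, v(3.75) ≈ 2.73861, v(5) ≈ 3.16228.
T_4 = (Δs/2)·[v(s_0) + 2v(s_1) + 2v(s_2) + 2v(s_3) + v(s_4)].
Sum ≈ 10.17120.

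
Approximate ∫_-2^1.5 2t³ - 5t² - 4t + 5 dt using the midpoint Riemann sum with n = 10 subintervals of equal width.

Δt = (1.5 − (-2))/10 = 0.35.
Midpoints: -1.825, -1.475, -1.125, -0.775, -0.425, -0.075, 0.275, 0.625, 0.975, 1.325.
f(-1.825) = -16.50990625, f(-1.475) = -6.39621875, f(-1.125) = 0.32421875, f(-0.775) = 4.16590625, f(-0.425) = 5.64334375, f(-0.075) = 5.27103125, f(0.275) = 3.56346875, f(0.625) = 1.03515625, f(0.975) = -1.79940625, f(1.325) = -4.42571875.
Sum = Δt · [f(-1.825) + f(-1.475) + f(-1.125) + ...].
Sum = -3.19484375.

-3.19484375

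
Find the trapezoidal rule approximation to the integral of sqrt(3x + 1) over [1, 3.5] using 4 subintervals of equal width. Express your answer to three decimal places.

Δx = (3.5 − 1)/4 = 0.625.
f(1) ≈ 2.000, f(1.625) ≈ 2.424, f(2.25) ≈ 2.784, f(2.875) ≈ 3.102, f(3.5) ≈ 3.391.
T_4 = (Δx/2)·[f(x_0) + 2f(x_1) + 2f(x_2) + 2f(x_3) + f(x_4)].
Sum ≈ 6.879.

6.879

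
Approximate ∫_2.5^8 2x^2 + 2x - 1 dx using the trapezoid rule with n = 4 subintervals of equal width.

386.6328125

Δx = (8 − 2.5)/4 = 1.375.
f(2.5) = 16.5, f(3.875) = 36.78125, f(5.25) = 64.625, f(6.625) = 100.03125, f(8) = 143.
T_4 = (Δx/2)·[f(x_0) + 2f(x_1) + 2f(x_2) + 2f(x_3) + f(x_4)].
Sum = 386.6328125.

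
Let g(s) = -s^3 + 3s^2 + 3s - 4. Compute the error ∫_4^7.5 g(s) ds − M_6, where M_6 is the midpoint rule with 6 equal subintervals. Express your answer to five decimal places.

-1.41428

Exact integral: ∫_4^7.5 g(s) ds = -322.765625.
M_6 ≈ -321.3513455.
Error ≈ -322.765625 − (-321.3513455) ≈ -1.41428.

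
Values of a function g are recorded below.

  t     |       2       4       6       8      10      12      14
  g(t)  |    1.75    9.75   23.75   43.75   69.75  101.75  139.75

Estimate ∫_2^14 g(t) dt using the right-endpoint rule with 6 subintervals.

Δt = 2.
Sum = 2·[9.75 + 23.75 + 43.75 + 69.75 + 101.75 + 139.75] = 777.

777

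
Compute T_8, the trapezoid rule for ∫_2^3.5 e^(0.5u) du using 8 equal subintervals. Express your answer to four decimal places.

6.0771

Δu = (3.5 − 2)/8 = 0.1875.
f(2) ≈ 2.7183, f(2.1875) ≈ 2.9854, f(2.375) ≈ 3.2789, f(2.5625) ≈ 3.6011, f(2.75) ≈ 3.9551, f(2.9375) ≈ 4.3438, f(3.125) ≈ 4.7707, f(3.3125) ≈ 5.2396, f(3.5) ≈ 5.7546.
T_8 = (Δu/2)·[f(u_0) + 2f(u_1) + ... + 2f(u_{7}) + f(u_8)].
Sum ≈ 6.0771.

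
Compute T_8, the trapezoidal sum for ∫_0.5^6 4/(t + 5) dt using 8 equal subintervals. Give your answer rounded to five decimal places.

Δt = (6 − 0.5)/8 = 0.6875.
f(0.5) = 8/11, f(1.1875) = 64/99, f(1.875) = 32/55, f(2.5625) = 64/121, f(3.25) = 16/33, f(3.9375) = 64/143, f(4.625) = 32/77, f(5.3125) = 64/165, f(6) = 4/11.
T_8 = (Δt/2)·[f(t_0) + 2f(t_1) + ... + 2f(t_{7}) + f(t_8)].
Sum ≈ 2.77649.

2.77649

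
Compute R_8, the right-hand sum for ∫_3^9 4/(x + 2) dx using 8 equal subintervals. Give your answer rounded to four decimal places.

Δx = (9 − 3)/8 = 0.75.
Right endpoints: 3.75, 4.5, 5.25, 6, 6.75, 7.5, 8.25, 9.
f(3.75) = 16/23, f(4.5) = 8/13, f(5.25) = 16/29, f(6) = 0.5, f(6.75) = 16/35, f(7.5) = 8/19, f(8.25) = 16/41, f(9) = 4/11.
Sum = Δx · [f(3.75) + f(4.5) + f(5.25) + ...].
Sum ≈ 2.9961.

2.9961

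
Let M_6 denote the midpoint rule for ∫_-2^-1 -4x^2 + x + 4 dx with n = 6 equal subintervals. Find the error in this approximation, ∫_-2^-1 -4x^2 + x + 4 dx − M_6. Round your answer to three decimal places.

Exact integral: ∫_-2^-1 f(x) dx ≈ -6.83333.
M_6 ≈ -6.82407.
Error ≈ -6.83333 − (-6.82407) ≈ -0.009.

-0.009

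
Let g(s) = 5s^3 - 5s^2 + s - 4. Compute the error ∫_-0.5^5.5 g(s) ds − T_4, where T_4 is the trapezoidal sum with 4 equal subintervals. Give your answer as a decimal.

Exact integral: ∫_-0.5^5.5 g(s) ds = 857.25.
T_4 = 930.375.
Error = 857.25 − 930.375 = -73.125.

-73.125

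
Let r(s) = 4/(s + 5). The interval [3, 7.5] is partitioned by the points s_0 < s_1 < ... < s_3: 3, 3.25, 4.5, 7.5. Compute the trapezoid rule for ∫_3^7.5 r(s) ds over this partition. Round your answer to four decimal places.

Subinterval widths: 0.25, 1.25, 3.
r(3) = 0.5, r(3.25) = 16/33, r(4.5) = 8/19, r(7.5) = 0.32.
On each subinterval the trapezoid contributes (Δs_i/2)·[r(s_{i-1}) + r(s_i)].
Sum ≈ 1.8009.

1.8009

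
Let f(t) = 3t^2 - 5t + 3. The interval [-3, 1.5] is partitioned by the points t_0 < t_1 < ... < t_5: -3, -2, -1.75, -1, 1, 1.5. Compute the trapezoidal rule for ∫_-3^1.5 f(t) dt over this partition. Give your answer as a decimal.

65.53125

Subinterval widths: 1, 0.25, 0.75, 2, 0.5.
f(-3) = 45, f(-2) = 25, f(-1.75) = 20.9375, f(-1) = 11, f(1) = 1, f(1.5) = 2.25.
On each subinterval the trapezoid contributes (Δt_i/2)·[f(t_{i-1}) + f(t_i)].
Sum = 65.53125.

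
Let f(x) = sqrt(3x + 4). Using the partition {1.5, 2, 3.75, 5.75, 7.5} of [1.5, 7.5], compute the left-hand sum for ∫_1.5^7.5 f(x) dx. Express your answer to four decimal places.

Subinterval widths: 0.5, 1.75, 2, 1.75.
Left endpoints: 1.5, 2, 3.75, 5.75.
f(1.5) ≈ 2.9155, f(2) ≈ 3.1623, f(3.75) ≈ 3.9051, f(5.75) ≈ 4.6098.
Sum = Σ Δx_i · f(x_i).
Sum ≈ 22.8691.

22.8691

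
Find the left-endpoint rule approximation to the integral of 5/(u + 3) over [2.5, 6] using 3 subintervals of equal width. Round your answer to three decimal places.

2.680

Δu = (6 − 2.5)/3 = 7/6.
Left endpoints: 2.5, 11/3, 29/6.
f(2.5) = 10/11, f(11/3) = 0.75, f(29/6) = 30/47.
Sum = Δu · [f(2.5) + f(11/3) + f(29/6)].
Sum ≈ 2.680.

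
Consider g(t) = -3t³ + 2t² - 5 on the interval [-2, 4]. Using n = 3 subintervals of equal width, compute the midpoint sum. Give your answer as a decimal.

Δt = (4 − (-2))/3 = 2.
Midpoints: -1, 1, 3.
g(-1) = 0, g(1) = -6, g(3) = -68.
Sum = Δt · [g(-1) + g(1) + g(3)].
Sum = -148.

-148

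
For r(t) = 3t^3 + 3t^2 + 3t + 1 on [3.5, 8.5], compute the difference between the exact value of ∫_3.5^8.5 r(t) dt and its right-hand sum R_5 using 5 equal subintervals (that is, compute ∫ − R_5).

-1001.875

Exact integral: ∫_3.5^8.5 r(t) dt = 4468.75.
R_5 = 5470.625.
Error = 4468.75 − 5470.625 = -1001.875.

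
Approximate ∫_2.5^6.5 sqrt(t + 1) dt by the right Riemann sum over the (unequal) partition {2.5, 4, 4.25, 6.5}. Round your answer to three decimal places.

Subinterval widths: 1.5, 0.25, 2.25.
Right endpoints: 4, 4.25, 6.5.
f(4) ≈ 2.236, f(4.25) ≈ 2.291, f(6.5) ≈ 2.739.
Sum = Σ Δt_i · f(t_i).
Sum ≈ 10.089.

10.089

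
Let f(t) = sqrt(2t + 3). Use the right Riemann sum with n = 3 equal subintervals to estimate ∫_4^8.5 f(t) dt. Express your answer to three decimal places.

Δt = (8.5 − 4)/3 = 1.5.
Right endpoints: 5.5, 7, 8.5.
f(5.5) ≈ 3.742, f(7) ≈ 4.123, f(8.5) ≈ 4.472.
Sum = Δt · [f(5.5) + f(7) + f(8.5)].
Sum ≈ 18.505.

18.505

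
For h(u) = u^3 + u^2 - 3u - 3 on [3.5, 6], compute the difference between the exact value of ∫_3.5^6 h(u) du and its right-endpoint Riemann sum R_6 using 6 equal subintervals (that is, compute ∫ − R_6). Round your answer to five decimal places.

-40.55628

Exact integral: ∫_3.5^6 h(u) du ≈ 301.0677083.
R_6 ≈ 341.6239873.
Error ≈ 301.0677083 − 341.6239873 ≈ -40.55628.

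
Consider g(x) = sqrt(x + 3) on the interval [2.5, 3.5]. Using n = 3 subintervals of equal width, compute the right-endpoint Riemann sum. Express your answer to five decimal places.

2.48267

Δx = (3.5 − 2.5)/3 = 1/3.
Right endpoints: 17/6, 19/6, 3.5.
g(17/6) ≈ 2.41523, g(19/6) ≈ 2.48328, g(3.5) ≈ 2.54951.
Sum = Δx · [g(17/6) + g(19/6) + g(3.5)].
Sum ≈ 2.48267.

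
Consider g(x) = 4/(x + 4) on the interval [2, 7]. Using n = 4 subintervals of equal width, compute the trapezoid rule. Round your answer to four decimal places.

2.4347

Δx = (7 − 2)/4 = 1.25.
g(2) = 2/3, g(3.25) = 16/29, g(4.5) = 8/17, g(5.75) = 16/39, g(7) = 4/11.
T_4 = (Δx/2)·[g(x_0) + 2g(x_1) + 2g(x_2) + 2g(x_3) + g(x_4)].
Sum ≈ 2.4347.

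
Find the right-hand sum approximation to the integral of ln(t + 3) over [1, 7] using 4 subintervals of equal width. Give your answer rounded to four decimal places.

Δt = (7 − 1)/4 = 1.5.
Right endpoints: 2.5, 4, 5.5, 7.
f(2.5) ≈ 1.7047, f(4) ≈ 1.9459, f(5.5) ≈ 2.1401, f(7) ≈ 2.3026.
Sum = Δt · [f(2.5) + f(4) + f(5.5) + f(7)].
Sum ≈ 12.1400.

12.1400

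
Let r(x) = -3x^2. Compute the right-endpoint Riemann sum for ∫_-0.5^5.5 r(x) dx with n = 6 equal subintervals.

Δx = (5.5 − (-0.5))/6 = 1.
Right endpoints: 0.5, 1.5, 2.5, 3.5, 4.5, 5.5.
r(0.5) = -0.75, r(1.5) = -6.75, r(2.5) = -18.75, r(3.5) = -36.75, r(4.5) = -60.75, r(5.5) = -90.75.
Sum = Δx · [r(0.5) + r(1.5) + r(2.5) + ...].
Sum = -214.5.

-214.5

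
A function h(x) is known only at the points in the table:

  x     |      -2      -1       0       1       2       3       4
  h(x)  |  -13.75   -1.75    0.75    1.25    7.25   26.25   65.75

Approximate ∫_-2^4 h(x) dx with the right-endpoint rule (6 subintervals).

Δx = 1.
Sum = 1·[(-1.75) + 0.75 + 1.25 + 7.25 + 26.25 + 65.75] = 99.5.

99.5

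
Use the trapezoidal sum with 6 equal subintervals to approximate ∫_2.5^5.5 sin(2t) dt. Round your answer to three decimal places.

Δt = (5.5 − 2.5)/6 = 0.5.
f(2.5) ≈ -0.959, f(3) ≈ -0.279, f(3.5) ≈ 0.657, f(4) ≈ 0.989, f(4.5) ≈ 0.412, f(5) ≈ -0.544, f(5.5) ≈ -1.000.
T_6 = (Δt/2)·[f(t_0) + 2f(t_1) + ... + 2f(t_{5}) + f(t_6)].
Sum ≈ 0.128.

0.128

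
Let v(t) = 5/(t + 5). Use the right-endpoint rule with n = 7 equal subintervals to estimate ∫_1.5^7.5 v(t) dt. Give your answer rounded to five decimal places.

3.11667

Δt = (7.5 − 1.5)/7 = 6/7.
Right endpoints: 33/14, 45/14, 57/14, 69/14, 81/14, 93/14, 7.5.
v(33/14) = 70/103, v(45/14) = 14/23, v(57/14) = 70/127, v(69/14) = 70/139, v(81/14) = 70/151, v(93/14) = 70/163, v(7.5) = 0.4.
Sum = Δt · [v(33/14) + v(45/14) + v(57/14) + ...].
Sum ≈ 3.11667.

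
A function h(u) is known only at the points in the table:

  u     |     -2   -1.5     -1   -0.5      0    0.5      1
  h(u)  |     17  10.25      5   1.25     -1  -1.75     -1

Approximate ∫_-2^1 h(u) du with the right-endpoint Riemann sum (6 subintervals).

Δu = 0.5.
Sum = 0.5·[10.25 + 5 + 1.25 + (-1) + (-1.75) + (-1)] = 6.375.

6.375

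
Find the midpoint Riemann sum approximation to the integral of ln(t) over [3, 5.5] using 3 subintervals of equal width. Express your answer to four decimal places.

Δt = (5.5 − 3)/3 = 5/6.
Midpoints: 41/12, 4.25, 61/12.
f(41/12) ≈ 1.2287, f(4.25) ≈ 1.4469, f(61/12) ≈ 1.6260.
Sum = Δt · [f(41/12) + f(4.25) + f(61/12)].
Sum ≈ 3.5846.

3.5846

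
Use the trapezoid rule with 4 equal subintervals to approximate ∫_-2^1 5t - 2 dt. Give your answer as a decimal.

-13.5

Δt = (1 − (-2))/4 = 0.75.
f(-2) = -12, f(-1.25) = -8.25, f(-0.5) = -4.5, f(0.25) = -0.75, f(1) = 3.
T_4 = (Δt/2)·[f(t_0) + 2f(t_1) + 2f(t_2) + 2f(t_3) + f(t_4)].
Sum = -13.5.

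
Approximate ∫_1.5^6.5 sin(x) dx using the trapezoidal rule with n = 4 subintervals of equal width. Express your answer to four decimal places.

-0.7847

Δx = (6.5 − 1.5)/4 = 1.25.
f(1.5) ≈ 0.9975, f(2.75) ≈ 0.3817, f(4) ≈ -0.7568, f(5.25) ≈ -0.8589, f(6.5) ≈ 0.2151.
T_4 = (Δx/2)·[f(x_0) + 2f(x_1) + 2f(x_2) + 2f(x_3) + f(x_4)].
Sum ≈ -0.7847.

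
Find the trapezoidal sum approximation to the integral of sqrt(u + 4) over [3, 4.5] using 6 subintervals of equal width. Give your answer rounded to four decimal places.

Δu = (4.5 − 3)/6 = 0.25.
f(3) ≈ 2.6458, f(3.25) ≈ 2.6926, f(3.5) ≈ 2.7386, f(3.75) ≈ 2.7839, f(4) ≈ 2.8284, f(4.25) ≈ 2.8723, f(4.5) ≈ 2.9155.
T_6 = (Δu/2)·[f(u_0) + 2f(u_1) + ... + 2f(u_{5}) + f(u_6)].
Sum ≈ 4.1741.

4.1741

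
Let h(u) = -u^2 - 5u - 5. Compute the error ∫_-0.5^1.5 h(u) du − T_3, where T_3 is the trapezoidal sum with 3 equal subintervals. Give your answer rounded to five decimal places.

0.14815

Exact integral: ∫_-0.5^1.5 h(u) du ≈ -16.1666667.
T_3 ≈ -16.3148148.
Error ≈ -16.1666667 − (-16.3148148) ≈ 0.14815.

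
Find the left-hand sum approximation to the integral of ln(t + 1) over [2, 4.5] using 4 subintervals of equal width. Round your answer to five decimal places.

3.38594

Δt = (4.5 − 2)/4 = 0.625.
Left endpoints: 2, 2.625, 3.25, 3.875.
f(2) ≈ 1.09861, f(2.625) ≈ 1.28785, f(3.25) ≈ 1.44692, f(3.875) ≈ 1.58412.
Sum = Δt · [f(2) + f(2.625) + f(3.25) + f(3.875)].
Sum ≈ 3.38594.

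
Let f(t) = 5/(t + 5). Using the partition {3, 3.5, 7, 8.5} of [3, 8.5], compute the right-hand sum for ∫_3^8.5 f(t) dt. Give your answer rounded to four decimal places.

Subinterval widths: 0.5, 3.5, 1.5.
Right endpoints: 3.5, 7, 8.5.
f(3.5) = 10/17, f(7) = 5/12, f(8.5) = 10/27.
Sum = Σ Δt_i · f(t_i).
Sum ≈ 2.3080.

2.3080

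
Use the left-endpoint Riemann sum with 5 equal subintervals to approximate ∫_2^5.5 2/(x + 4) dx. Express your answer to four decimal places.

0.9634

Δx = (5.5 − 2)/5 = 0.7.
Left endpoints: 2, 2.7, 3.4, 4.1, 4.8.
f(2) = 1/3, f(2.7) = 20/67, f(3.4) = 10/37, f(4.1) = 20/81, f(4.8) = 5/22.
Sum = Δx · [f(2) + f(2.7) + f(3.4) + f(4.1) + f(4.8)].
Sum ≈ 0.9634.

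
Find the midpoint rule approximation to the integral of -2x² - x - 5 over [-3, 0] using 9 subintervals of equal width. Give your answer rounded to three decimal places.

-28.444

Δx = (0 − (-3))/9 = 1/3.
Midpoints: -17/6, -2.5, -13/6, -11/6, -1.5, -7/6, -5/6, -0.5, -1/6.
f(-17/6) = -164/9, f(-2.5) = -15, f(-13/6) = -110/9, f(-11/6) = -89/9, f(-1.5) = -8, f(-7/6) = -59/9, f(-5/6) = -50/9, f(-0.5) = -5, f(-1/6) = -44/9.
Sum = Δx · [f(-17/6) + f(-2.5) + f(-13/6) + ...].
Sum ≈ -28.444.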